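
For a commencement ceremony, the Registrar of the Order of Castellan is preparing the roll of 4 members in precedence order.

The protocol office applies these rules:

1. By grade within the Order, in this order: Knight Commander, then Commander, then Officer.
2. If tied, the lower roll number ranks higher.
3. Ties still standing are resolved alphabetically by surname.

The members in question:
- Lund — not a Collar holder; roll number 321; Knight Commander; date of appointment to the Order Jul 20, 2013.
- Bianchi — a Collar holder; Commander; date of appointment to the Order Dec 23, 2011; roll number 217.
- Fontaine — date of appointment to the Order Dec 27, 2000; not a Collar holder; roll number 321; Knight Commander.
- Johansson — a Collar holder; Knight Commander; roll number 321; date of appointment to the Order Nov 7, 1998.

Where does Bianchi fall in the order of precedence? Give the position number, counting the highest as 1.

By grade within the Order: Fontaine, Johansson and Lund (Knight Commander); then Bianchi (Commander).
Fontaine, Johansson and Lund all have roll number 321, so the next rule applies.
Among Fontaine, Johansson and Lund, alphabetically by surname: Fontaine before Johansson before Lund.
Order: Fontaine, Johansson, Lund, Bianchi. So position 4.

4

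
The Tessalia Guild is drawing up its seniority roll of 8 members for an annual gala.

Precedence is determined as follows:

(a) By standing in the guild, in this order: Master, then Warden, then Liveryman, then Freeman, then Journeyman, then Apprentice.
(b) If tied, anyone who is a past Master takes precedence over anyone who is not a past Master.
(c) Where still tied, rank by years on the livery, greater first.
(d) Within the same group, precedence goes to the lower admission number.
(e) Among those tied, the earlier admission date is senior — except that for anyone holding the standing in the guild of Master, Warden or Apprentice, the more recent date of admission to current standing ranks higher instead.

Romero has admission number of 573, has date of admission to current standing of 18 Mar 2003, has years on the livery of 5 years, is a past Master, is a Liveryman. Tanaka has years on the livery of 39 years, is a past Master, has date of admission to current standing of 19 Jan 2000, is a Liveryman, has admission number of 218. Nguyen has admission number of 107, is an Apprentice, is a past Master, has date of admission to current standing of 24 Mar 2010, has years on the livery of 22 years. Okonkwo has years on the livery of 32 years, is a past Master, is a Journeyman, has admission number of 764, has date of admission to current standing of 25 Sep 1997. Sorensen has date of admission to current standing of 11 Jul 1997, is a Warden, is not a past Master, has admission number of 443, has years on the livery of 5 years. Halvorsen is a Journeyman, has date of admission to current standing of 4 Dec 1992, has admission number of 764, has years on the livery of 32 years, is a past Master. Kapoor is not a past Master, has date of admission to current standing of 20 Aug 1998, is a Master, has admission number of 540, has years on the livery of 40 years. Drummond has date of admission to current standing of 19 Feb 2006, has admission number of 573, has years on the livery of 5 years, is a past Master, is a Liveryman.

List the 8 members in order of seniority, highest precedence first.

Kapoor, Sorensen, Tanaka, Romero, Drummond, Halvorsen, Okonkwo, Nguyen

By standing in the guild: Kapoor (Master); then Sorensen (Warden); then Tanaka, Romero and Drummond (Liveryman); then Halvorsen and Okonkwo (Journeyman); then Nguyen (Apprentice).
Tanaka, Romero and Drummond are each a past Master, so the next rule applies.
Among Tanaka, Romero and Drummond, by years on the livery (higher first): Tanaka (39 years) before Romero and Drummond (5 years).
Romero and Drummond both have admission number 573, so the next rule applies.
Among Romero and Drummond, by date of admission to current standing (earlier first): Romero (18 Mar 2003) before Drummond (19 Feb 2006).
Halvorsen and Okonkwo are each a past Master, so the next rule applies.
Halvorsen and Okonkwo both have years on the livery 32 years, so the next rule applies.
Halvorsen and Okonkwo both have admission number 764, so the next rule applies.
Among Halvorsen and Okonkwo, by date of admission to current standing (earlier first): Halvorsen (4 Dec 1992) before Okonkwo (25 Sep 1997).
Full order: Kapoor, Sorensen, Tanaka, Romero, Drummond, Halvorsen, Okonkwo, Nguyen.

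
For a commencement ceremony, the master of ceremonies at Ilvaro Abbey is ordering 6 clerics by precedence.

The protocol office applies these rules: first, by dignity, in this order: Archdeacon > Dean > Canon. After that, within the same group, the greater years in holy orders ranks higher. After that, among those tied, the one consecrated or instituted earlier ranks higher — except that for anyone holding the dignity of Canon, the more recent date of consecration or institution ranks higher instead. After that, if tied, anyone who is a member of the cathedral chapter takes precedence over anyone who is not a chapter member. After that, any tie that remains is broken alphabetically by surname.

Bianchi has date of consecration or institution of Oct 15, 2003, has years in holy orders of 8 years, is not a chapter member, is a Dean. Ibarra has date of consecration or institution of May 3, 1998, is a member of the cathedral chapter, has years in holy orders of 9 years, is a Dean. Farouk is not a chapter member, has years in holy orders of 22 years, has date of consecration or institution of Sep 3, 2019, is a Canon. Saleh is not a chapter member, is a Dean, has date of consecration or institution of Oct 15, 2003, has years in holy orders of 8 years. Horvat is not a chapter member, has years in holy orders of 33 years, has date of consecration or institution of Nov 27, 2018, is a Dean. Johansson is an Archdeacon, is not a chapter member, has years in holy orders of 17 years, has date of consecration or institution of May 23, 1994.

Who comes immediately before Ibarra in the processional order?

Horvat

By dignity: Johansson (Archdeacon); then Horvat, Ibarra, Bianchi and Saleh (Dean); then Farouk (Canon).
Among Horvat, Ibarra, Bianchi and Saleh, by years in holy orders (higher first): Horvat (33 years) before Ibarra (9 years) before Bianchi and Saleh (8 years).
Bianchi and Saleh both have date of consecration or institution Oct 15, 2003, so the next rule applies.
Bianchi and Saleh are each not a chapter member, so the next rule applies.
Among Bianchi and Saleh, alphabetically by surname: Bianchi before Saleh.
Order: Johansson, Horvat, Ibarra, Bianchi, Saleh, Farouk.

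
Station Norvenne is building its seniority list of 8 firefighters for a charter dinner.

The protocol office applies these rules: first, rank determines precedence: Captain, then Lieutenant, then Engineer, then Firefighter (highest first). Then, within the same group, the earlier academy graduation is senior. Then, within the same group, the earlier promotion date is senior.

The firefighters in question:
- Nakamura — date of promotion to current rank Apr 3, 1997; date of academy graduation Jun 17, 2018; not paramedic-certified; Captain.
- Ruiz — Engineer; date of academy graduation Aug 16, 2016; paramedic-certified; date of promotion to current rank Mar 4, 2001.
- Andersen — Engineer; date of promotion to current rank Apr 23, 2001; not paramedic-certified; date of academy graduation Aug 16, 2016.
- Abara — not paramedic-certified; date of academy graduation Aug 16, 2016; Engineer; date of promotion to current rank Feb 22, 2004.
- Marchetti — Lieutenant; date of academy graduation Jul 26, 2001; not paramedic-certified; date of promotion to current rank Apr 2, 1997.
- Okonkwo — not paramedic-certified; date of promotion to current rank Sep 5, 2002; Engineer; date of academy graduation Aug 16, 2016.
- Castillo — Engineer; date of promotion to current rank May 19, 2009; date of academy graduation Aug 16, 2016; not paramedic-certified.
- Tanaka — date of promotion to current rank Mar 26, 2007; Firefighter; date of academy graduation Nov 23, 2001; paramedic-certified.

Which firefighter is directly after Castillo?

By rank: Nakamura (Captain); then Marchetti (Lieutenant); then Ruiz, Andersen, Okonkwo, Abara and Castillo (Engineer); then Tanaka (Firefighter).
Ruiz, Andersen, Okonkwo, Abara and Castillo all have date of academy graduation Aug 16, 2016, so the next rule applies.
Among Ruiz, Andersen, Okonkwo, Abara and Castillo, by date of promotion to current rank (earlier first): Ruiz (Mar 4, 2001) before Andersen (Apr 23, 2001) before Okonkwo (Sep 5, 2002) before Abara (Feb 22, 2004) before Castillo (May 19, 2009).
Order: Nakamura, Marchetti, Ruiz, Andersen, Okonkwo, Abara, Castillo, Tanaka.

Tanaka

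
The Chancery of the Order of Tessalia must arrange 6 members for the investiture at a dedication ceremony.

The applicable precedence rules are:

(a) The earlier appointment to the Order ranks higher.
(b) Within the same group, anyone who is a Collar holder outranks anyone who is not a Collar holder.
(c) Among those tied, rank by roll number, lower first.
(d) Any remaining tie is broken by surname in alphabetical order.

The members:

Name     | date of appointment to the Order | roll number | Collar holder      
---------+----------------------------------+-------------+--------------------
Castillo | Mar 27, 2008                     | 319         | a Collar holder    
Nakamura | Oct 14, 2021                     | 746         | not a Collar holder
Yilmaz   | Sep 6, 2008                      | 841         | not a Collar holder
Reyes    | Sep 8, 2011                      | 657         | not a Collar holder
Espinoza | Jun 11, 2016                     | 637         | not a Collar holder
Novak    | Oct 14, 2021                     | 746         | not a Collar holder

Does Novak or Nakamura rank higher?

Nakamura

By date of appointment to the Order (earlier first): Castillo (Mar 27, 2008); then Yilmaz (Sep 6, 2008); then Reyes (Sep 8, 2011); then Espinoza (Jun 11, 2016); then Nakamura and Novak (both Oct 14, 2021).
Nakamura and Novak are each not a Collar holder, so the next rule applies.
Nakamura and Novak both have roll number 746, so the next rule applies.
Among Nakamura and Novak, alphabetically by surname: Nakamura before Novak.
So Nakamura takes precedence.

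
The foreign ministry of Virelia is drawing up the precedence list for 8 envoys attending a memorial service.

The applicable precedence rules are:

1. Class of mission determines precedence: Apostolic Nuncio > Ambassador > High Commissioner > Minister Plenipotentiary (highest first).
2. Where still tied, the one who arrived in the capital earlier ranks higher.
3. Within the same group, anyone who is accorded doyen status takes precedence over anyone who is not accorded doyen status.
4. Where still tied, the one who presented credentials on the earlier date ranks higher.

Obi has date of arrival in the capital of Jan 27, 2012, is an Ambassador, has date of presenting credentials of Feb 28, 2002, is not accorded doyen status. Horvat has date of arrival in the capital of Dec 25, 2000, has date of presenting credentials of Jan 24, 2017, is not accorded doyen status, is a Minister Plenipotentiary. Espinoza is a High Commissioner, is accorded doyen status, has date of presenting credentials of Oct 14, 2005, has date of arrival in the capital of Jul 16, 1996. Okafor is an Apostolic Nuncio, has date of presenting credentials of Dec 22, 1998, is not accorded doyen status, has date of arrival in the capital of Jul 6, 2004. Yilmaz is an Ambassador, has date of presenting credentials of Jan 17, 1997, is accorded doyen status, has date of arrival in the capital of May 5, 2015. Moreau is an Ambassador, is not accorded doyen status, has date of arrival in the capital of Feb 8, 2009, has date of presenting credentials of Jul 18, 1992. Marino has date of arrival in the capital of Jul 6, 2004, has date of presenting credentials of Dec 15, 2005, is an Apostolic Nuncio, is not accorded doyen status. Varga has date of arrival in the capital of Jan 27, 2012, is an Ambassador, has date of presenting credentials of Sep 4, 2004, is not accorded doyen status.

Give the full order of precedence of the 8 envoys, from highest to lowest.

By class of mission: Okafor and Marino (Apostolic Nuncio); then Moreau, Obi, Varga and Yilmaz (Ambassador); then Espinoza (High Commissioner); then Horvat (Minister Plenipotentiary).
Okafor and Marino both have date of arrival in the capital Jul 6, 2004, so the next rule applies.
Okafor and Marino are each not accorded doyen status, so the next rule applies.
Among Okafor and Marino, by date of presenting credentials (earlier first): Okafor (Dec 22, 1998) before Marino (Dec 15, 2005).
Among Moreau, Obi, Varga and Yilmaz, by date of arrival in the capital (earlier first): Moreau (Feb 8, 2009) before Obi and Varga (Jan 27, 2012) before Yilmaz (May 5, 2015).
Obi and Varga are each not accorded doyen status, so the next rule applies.
Among Obi and Varga, by date of presenting credentials (earlier first): Obi (Feb 28, 2002) before Varga (Sep 4, 2004).
Full order: Okafor, Marino, Moreau, Obi, Varga, Yilmaz, Espinoza, Horvat.

Okafor, Marino, Moreau, Obi, Varga, Yilmaz, Espinoza, Horvat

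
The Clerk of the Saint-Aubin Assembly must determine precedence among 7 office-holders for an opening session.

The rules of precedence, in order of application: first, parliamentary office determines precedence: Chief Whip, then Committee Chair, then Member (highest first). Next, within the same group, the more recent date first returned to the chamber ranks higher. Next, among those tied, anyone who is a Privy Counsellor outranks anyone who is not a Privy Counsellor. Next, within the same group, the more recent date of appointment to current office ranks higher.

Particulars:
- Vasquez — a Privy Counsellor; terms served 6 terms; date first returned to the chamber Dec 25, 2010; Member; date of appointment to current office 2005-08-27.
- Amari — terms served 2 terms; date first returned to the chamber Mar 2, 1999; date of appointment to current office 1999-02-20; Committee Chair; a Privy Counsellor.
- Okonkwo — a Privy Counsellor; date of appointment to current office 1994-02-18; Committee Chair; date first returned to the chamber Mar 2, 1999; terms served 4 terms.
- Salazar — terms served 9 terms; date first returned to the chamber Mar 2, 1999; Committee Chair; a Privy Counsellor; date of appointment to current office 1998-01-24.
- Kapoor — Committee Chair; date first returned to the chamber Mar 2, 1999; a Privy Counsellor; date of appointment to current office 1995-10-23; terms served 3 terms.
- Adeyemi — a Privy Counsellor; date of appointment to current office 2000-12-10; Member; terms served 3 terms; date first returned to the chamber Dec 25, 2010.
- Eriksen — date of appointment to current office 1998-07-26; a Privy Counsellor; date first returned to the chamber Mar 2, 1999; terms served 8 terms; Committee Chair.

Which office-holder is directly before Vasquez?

By parliamentary office: Amari, Eriksen, Salazar, Kapoor and Okonkwo (Committee Chair); then Vasquez and Adeyemi (Member).
Amari, Eriksen, Salazar, Kapoor and Okonkwo all have date first returned to the chamber Mar 2, 1999, so the next rule applies.
Amari, Eriksen, Salazar, Kapoor and Okonkwo are each a Privy Counsellor, so the next rule applies.
Among Amari, Eriksen, Salazar, Kapoor and Okonkwo, by date of appointment to current office (later first): Amari (1999-02-20) before Eriksen (1998-07-26) before Salazar (1998-01-24) before Kapoor (1995-10-23) before Okonkwo (1994-02-18).
Vasquez and Adeyemi both have date first returned to the chamber Dec 25, 2010, so the next rule applies.
Vasquez and Adeyemi are each a Privy Counsellor, so the next rule applies.
Among Vasquez and Adeyemi, by date of appointment to current office (later first): Vasquez (2005-08-27) before Adeyemi (2000-12-10).
Order: Amari, Eriksen, Salazar, Kapoor, Okonkwo, Vasquez, Adeyemi.

Okonkwo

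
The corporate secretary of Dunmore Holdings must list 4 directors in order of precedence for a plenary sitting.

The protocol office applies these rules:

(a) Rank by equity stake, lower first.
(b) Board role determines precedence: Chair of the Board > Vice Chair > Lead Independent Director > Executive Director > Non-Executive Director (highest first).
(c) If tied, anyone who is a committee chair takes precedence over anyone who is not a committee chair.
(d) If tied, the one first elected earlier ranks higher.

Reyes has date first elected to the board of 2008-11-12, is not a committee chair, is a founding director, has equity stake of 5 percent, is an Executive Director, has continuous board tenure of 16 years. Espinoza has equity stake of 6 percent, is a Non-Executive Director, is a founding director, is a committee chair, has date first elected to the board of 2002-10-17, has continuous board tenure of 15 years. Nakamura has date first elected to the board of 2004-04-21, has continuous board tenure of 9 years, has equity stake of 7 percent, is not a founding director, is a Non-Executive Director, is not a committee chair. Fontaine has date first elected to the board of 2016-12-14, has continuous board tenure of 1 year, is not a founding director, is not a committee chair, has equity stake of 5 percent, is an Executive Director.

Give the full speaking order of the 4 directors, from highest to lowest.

Reyes, Fontaine, Espinoza, Nakamura

By equity stake (lower first): Reyes and Fontaine (both 5 percent); then Espinoza (6 percent); then Nakamura (7 percent).
Reyes and Fontaine are each Executive Director, so the next rule applies.
Reyes and Fontaine are each not a committee chair, so the next rule applies.
Among Reyes and Fontaine, by date first elected to the board (earlier first): Reyes (2008-11-12) before Fontaine (2016-12-14).
Full order: Reyes, Fontaine, Espinoza, Nakamura.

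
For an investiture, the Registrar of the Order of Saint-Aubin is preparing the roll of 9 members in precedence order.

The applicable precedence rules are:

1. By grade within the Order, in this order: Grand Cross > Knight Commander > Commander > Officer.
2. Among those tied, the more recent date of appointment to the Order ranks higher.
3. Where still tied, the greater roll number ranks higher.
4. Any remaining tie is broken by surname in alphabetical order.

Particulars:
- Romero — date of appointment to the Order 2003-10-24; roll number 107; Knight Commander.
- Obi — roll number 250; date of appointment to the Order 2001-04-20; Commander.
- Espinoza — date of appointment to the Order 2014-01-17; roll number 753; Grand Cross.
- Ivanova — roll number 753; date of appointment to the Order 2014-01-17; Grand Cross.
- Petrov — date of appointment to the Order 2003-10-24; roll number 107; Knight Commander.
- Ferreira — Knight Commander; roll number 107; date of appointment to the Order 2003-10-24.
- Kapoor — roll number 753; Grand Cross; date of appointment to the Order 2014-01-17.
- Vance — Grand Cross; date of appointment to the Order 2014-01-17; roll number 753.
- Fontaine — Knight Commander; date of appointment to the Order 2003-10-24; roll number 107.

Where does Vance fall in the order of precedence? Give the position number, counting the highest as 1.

By grade within the Order: Espinoza, Ivanova, Kapoor and Vance (Grand Cross); then Ferreira, Fontaine, Petrov and Romero (Knight Commander); then Obi (Commander).
Espinoza, Ivanova, Kapoor and Vance all have date of appointment to the Order 2014-01-17, so the next rule applies.
Espinoza, Ivanova, Kapoor and Vance all have roll number 753, so the next rule applies.
Among Espinoza, Ivanova, Kapoor and Vance, alphabetically by surname: Espinoza before Ivanova before Kapoor before Vance.
Ferreira, Fontaine, Petrov and Romero all have date of appointment to the Order 2003-10-24, so the next rule applies.
Ferreira, Fontaine, Petrov and Romero all have roll number 107, so the next rule applies.
Among Ferreira, Fontaine, Petrov and Romero, alphabetically by surname: Ferreira before Fontaine before Petrov before Romero.
Order: Espinoza, Ivanova, Kapoor, Vance, Ferreira, Fontaine, Petrov, Romero, Obi. So position 4.

4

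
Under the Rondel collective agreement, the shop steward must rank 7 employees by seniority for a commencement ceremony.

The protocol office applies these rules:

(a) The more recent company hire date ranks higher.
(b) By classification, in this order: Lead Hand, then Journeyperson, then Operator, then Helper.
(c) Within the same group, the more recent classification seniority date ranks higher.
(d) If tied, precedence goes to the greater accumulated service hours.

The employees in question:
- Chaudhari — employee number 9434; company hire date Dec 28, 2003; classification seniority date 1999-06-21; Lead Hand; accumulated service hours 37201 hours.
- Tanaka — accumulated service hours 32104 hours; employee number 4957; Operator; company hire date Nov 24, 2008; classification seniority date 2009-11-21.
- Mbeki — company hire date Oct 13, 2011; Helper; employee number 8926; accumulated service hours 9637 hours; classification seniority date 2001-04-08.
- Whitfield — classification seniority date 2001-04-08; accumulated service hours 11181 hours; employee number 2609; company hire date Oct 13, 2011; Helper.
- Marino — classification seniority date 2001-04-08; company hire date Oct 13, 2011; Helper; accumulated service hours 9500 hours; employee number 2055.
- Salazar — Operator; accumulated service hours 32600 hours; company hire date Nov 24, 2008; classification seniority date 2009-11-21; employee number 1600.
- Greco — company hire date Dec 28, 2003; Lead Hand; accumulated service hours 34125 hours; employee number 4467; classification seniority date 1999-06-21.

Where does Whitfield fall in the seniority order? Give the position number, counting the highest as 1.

1

By company hire date (later first): Whitfield, Mbeki and Marino (each Oct 13, 2011); then Salazar and Tanaka (both Nov 24, 2008); then Chaudhari and Greco (both Dec 28, 2003).
Whitfield, Mbeki and Marino are each Helper, so the next rule applies.
Whitfield, Mbeki and Marino all have classification seniority date 2001-04-08, so the next rule applies.
Among Whitfield, Mbeki and Marino, by accumulated service hours (higher first): Whitfield (11181 hours) before Mbeki (9637 hours) before Marino (9500 hours).
Salazar and Tanaka are each Operator, so the next rule applies.
Salazar and Tanaka both have classification seniority date 2009-11-21, so the next rule applies.
Among Salazar and Tanaka, by accumulated service hours (higher first): Salazar (32600 hours) before Tanaka (32104 hours).
Chaudhari and Greco are each Lead Hand, so the next rule applies.
Chaudhari and Greco both have classification seniority date 1999-06-21, so the next rule applies.
Among Chaudhari and Greco, by accumulated service hours (higher first): Chaudhari (37201 hours) before Greco (34125 hours).
Order: Whitfield, Mbeki, Marino, Salazar, Tanaka, Chaudhari, Greco. So position 1.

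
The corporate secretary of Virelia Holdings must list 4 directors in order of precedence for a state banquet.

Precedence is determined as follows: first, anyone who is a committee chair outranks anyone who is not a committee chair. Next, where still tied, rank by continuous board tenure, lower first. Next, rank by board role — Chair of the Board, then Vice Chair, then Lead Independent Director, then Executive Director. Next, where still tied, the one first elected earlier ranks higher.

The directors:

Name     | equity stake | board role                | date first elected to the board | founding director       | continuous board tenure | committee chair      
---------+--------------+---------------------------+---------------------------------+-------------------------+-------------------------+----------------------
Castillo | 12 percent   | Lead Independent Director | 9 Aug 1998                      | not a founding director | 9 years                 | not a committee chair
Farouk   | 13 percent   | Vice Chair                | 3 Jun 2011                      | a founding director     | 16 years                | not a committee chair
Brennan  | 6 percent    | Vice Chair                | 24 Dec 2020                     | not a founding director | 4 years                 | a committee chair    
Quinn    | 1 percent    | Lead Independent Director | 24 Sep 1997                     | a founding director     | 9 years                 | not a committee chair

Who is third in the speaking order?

By the first rule: Brennan (a committee chair); then Quinn, Castillo and Farouk (each not a committee chair).
Among Quinn, Castillo and Farouk, by continuous board tenure (lower first): Quinn and Castillo (9 years) before Farouk (16 years).
Quinn and Castillo are each Lead Independent Director, so the next rule applies.
Among Quinn and Castillo, by date first elected to the board (earlier first): Quinn (24 Sep 1997) before Castillo (9 Aug 1998).
Order: Brennan, Quinn, Castillo, Farouk.

Castillo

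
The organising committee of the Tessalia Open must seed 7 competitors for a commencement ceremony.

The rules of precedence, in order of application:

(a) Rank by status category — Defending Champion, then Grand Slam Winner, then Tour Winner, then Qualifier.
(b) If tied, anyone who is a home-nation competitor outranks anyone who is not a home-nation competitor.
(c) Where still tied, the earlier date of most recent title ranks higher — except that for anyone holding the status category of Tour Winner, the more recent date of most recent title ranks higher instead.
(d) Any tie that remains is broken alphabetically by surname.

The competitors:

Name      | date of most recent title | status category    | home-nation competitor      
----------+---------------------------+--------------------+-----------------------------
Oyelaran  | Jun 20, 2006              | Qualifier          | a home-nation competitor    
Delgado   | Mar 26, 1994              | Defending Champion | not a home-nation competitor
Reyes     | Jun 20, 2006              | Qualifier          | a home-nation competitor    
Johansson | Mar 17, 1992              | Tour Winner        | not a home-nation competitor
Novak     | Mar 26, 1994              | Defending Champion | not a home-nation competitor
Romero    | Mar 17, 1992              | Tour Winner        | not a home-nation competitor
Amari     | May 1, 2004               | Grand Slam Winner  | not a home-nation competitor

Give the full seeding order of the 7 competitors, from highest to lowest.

By status category: Delgado and Novak (Defending Champion); then Amari (Grand Slam Winner); then Johansson and Romero (Tour Winner); then Oyelaran and Reyes (Qualifier).
Delgado and Novak are each not a home-nation competitor, so the next rule applies.
Delgado and Novak both have date of most recent title Mar 26, 1994, so the next rule applies.
Among Delgado and Novak, alphabetically by surname: Delgado before Novak.
Johansson and Romero are each not a home-nation competitor, so the next rule applies.
Johansson and Romero both have date of most recent title Mar 17, 1992, so the next rule applies.
Among Johansson and Romero, alphabetically by surname: Johansson before Romero.
Oyelaran and Reyes are each a home-nation competitor, so the next rule applies.
Oyelaran and Reyes both have date of most recent title Jun 20, 2006, so the next rule applies.
Among Oyelaran and Reyes, alphabetically by surname: Oyelaran before Reyes.
Full order: Delgado, Novak, Amari, Johansson, Romero, Oyelaran, Reyes.

Delgado, Novak, Amari, Johansson, Romero, Oyelaran, Reyes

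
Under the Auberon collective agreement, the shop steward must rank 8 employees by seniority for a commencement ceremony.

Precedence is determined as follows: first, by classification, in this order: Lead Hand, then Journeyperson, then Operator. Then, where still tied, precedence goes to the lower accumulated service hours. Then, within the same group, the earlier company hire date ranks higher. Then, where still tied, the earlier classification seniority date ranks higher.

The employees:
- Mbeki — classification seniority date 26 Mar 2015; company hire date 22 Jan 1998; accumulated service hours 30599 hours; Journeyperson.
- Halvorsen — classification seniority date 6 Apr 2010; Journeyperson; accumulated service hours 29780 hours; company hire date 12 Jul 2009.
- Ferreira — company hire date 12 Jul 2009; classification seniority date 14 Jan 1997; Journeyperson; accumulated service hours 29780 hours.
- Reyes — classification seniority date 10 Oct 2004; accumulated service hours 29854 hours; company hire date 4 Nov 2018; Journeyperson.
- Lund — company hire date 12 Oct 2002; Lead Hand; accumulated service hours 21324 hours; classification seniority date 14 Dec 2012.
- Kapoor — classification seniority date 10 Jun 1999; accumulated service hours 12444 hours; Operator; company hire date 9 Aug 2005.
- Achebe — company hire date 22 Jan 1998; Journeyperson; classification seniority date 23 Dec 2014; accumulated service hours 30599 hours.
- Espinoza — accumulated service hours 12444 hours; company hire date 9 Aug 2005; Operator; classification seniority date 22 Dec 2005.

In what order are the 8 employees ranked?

By classification: Lund (Lead Hand); then Ferreira, Halvorsen, Reyes, Achebe and Mbeki (Journeyperson); then Kapoor and Espinoza (Operator).
Among Ferreira, Halvorsen, Reyes, Achebe and Mbeki, by accumulated service hours (lower first): Ferreira and Halvorsen (29780 hours) before Reyes (29854 hours) before Achebe and Mbeki (30599 hours).
Ferreira and Halvorsen both have company hire date 12 Jul 2009, so the next rule applies.
Among Ferreira and Halvorsen, by classification seniority date (earlier first): Ferreira (14 Jan 1997) before Halvorsen (6 Apr 2010).
Achebe and Mbeki both have company hire date 22 Jan 1998, so the next rule applies.
Among Achebe and Mbeki, by classification seniority date (earlier first): Achebe (23 Dec 2014) before Mbeki (26 Mar 2015).
Kapoor and Espinoza both have accumulated service hours 12444 hours, so the next rule applies.
Kapoor and Espinoza both have company hire date 9 Aug 2005, so the next rule applies.
Among Kapoor and Espinoza, by classification seniority date (earlier first): Kapoor (10 Jun 1999) before Espinoza (22 Dec 2005).
Full order: Lund, Ferreira, Halvorsen, Reyes, Achebe, Mbeki, Kapoor, Espinoza.

Lund, Ferreira, Halvorsen, Reyes, Achebe, Mbeki, Kapoor, Espinoza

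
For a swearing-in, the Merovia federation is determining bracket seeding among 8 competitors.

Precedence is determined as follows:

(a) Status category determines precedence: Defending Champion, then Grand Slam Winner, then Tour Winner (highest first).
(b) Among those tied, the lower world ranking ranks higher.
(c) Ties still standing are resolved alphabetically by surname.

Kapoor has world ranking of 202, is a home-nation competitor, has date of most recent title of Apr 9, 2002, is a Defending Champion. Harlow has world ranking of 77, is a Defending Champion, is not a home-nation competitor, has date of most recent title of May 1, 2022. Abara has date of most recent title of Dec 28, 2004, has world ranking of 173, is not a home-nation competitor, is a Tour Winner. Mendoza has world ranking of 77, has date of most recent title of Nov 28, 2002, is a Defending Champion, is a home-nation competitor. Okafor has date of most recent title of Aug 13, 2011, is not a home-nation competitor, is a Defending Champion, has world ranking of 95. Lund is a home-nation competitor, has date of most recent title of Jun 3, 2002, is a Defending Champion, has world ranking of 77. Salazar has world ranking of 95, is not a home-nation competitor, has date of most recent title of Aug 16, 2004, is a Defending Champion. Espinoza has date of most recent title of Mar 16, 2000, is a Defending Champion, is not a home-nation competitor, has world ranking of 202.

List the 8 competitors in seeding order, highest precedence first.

Harlow, Lund, Mendoza, Okafor, Salazar, Espinoza, Kapoor, Abara

By status category: Harlow, Lund, Mendoza, Okafor, Salazar, Espinoza and Kapoor (Defending Champion); then Abara (Tour Winner).
Among Harlow, Lund, Mendoza, Okafor, Salazar, Espinoza and Kapoor, by world ranking (lower first): Harlow, Lund and Mendoza (77) before Okafor and Salazar (95) before Espinoza and Kapoor (202).
Among Harlow, Lund and Mendoza, alphabetically by surname: Harlow before Lund before Mendoza.
Among Okafor and Salazar, alphabetically by surname: Okafor before Salazar.
Among Espinoza and Kapoor, alphabetically by surname: Espinoza before Kapoor.
Full order: Harlow, Lund, Mendoza, Okafor, Salazar, Espinoza, Kapoor, Abara.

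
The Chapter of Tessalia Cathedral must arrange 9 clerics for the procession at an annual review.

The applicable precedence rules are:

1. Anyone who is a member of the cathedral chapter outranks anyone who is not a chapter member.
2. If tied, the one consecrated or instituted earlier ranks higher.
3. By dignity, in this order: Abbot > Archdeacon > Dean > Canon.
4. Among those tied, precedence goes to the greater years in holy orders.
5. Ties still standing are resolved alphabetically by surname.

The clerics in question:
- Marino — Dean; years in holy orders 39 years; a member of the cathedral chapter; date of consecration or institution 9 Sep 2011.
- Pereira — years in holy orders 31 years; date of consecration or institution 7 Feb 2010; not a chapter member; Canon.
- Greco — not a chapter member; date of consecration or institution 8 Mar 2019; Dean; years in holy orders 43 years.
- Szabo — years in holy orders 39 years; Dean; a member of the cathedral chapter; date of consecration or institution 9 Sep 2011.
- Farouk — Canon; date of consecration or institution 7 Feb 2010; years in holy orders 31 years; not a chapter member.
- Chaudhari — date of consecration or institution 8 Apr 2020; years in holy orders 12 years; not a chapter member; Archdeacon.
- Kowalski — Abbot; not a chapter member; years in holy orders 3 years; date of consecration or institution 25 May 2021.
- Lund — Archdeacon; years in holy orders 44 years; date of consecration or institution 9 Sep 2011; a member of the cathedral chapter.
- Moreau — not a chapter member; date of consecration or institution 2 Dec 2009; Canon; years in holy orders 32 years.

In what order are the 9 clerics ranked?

By the first rule: Lund, Marino and Szabo (each a member of the cathedral chapter); then Moreau, Farouk, Pereira, Greco, Chaudhari and Kowalski (each not a chapter member).
Lund, Marino and Szabo all have date of consecration or institution 9 Sep 2011, so the next rule applies.
Among Lund, Marino and Szabo, by dignity: Lund (Archdeacon) before Marino and Szabo (Dean).
Marino and Szabo both have years in holy orders 39 years, so the next rule applies.
Among Marino and Szabo, alphabetically by surname: Marino before Szabo.
Among Moreau, Farouk, Pereira, Greco, Chaudhari and Kowalski, by date of consecration or institution (earlier first): Moreau (2 Dec 2009) before Farouk and Pereira (7 Feb 2010) before Greco (8 Mar 2019) before Chaudhari (8 Apr 2020) before Kowalski (25 May 2021).
Farouk and Pereira are each Canon, so the next rule applies.
Farouk and Pereira both have years in holy orders 31 years, so the next rule applies.
Among Farouk and Pereira, alphabetically by surname: Farouk before Pereira.
Full order: Lund, Marino, Szabo, Moreau, Farouk, Pereira, Greco, Chaudhari, Kowalski.

Lund, Marino, Szabo, Moreau, Farouk, Pereira, Greco, Chaudhari, Kowalski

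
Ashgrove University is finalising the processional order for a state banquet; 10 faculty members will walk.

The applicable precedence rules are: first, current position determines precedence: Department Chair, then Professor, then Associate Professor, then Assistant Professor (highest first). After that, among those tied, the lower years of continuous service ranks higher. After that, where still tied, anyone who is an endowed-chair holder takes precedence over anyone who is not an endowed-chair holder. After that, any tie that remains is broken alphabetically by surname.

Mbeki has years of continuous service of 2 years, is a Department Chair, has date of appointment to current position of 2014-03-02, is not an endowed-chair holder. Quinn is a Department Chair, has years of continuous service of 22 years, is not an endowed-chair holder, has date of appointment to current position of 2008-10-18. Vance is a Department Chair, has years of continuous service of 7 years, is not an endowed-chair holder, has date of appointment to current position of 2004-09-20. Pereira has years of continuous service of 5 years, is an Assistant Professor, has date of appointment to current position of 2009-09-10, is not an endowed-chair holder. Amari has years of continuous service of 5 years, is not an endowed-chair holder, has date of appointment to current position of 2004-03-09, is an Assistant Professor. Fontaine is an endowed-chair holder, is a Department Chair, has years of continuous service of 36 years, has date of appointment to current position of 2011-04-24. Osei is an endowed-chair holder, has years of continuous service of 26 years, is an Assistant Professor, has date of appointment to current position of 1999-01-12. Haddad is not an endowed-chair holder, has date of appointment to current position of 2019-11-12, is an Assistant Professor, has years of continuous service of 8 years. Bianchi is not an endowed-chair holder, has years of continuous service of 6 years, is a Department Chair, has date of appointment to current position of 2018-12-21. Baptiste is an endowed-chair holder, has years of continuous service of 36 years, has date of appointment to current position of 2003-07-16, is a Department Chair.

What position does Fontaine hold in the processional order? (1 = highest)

6

By current position: Mbeki, Bianchi, Vance, Quinn, Baptiste and Fontaine (Department Chair); then Amari, Pereira, Haddad and Osei (Assistant Professor).
Among Mbeki, Bianchi, Vance, Quinn, Baptiste and Fontaine, by years of continuous service (lower first): Mbeki (2 years) before Bianchi (6 years) before Vance (7 years) before Quinn (22 years) before Baptiste and Fontaine (36 years).
Baptiste and Fontaine are each an endowed-chair holder, so the next rule applies.
Among Baptiste and Fontaine, alphabetically by surname: Baptiste before Fontaine.
Among Amari, Pereira, Haddad and Osei, by years of continuous service (lower first): Amari and Pereira (5 years) before Haddad (8 years) before Osei (26 years).
Amari and Pereira are each not an endowed-chair holder, so the next rule applies.
Among Amari and Pereira, alphabetically by surname: Amari before Pereira.
Order: Mbeki, Bianchi, Vance, Quinn, Baptiste, Fontaine, Amari, Pereira, Haddad, Osei. So position 6.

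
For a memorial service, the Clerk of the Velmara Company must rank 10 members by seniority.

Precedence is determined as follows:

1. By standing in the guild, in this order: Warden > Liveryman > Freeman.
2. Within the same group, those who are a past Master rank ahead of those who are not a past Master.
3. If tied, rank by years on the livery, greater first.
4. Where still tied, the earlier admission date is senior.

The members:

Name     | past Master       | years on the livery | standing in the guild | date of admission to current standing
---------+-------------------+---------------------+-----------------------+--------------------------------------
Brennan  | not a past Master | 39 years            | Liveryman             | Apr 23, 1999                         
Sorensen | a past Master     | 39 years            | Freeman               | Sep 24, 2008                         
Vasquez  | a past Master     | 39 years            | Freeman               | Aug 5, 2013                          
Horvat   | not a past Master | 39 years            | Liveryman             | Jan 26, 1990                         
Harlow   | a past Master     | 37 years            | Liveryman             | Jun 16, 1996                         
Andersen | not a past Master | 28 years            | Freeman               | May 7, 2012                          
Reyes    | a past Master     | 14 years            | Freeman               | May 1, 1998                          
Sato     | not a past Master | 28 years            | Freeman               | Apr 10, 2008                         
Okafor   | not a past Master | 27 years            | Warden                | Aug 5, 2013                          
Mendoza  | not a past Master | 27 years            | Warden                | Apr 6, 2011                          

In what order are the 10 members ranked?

Mendoza, Okafor, Harlow, Horvat, Brennan, Sorensen, Vasquez, Reyes, Sato, Andersen

By standing in the guild: Mendoza and Okafor (Warden); then Harlow, Horvat and Brennan (Liveryman); then Sorensen, Vasquez, Reyes, Sato and Andersen (Freeman).
Mendoza and Okafor are each not a past Master, so the next rule applies.
Mendoza and Okafor both have years on the livery 27 years, so the next rule applies.
Among Mendoza and Okafor, by date of admission to current standing (earlier first): Mendoza (Apr 6, 2011) before Okafor (Aug 5, 2013).
Among Harlow, Horvat and Brennan, a past Master before not a past Master: Harlow (a past Master) before Horvat and Brennan (not a past Master).
Horvat and Brennan both have years on the livery 39 years, so the next rule applies.
Among Horvat and Brennan, by date of admission to current standing (earlier first): Horvat (Jan 26, 1990) before Brennan (Apr 23, 1999).
Among Sorensen, Vasquez, Reyes, Sato and Andersen, a past Master before not a past Master: Sorensen, Vasquez and Reyes (a past Master) before Sato and Andersen (not a past Master).
Among Sorensen, Vasquez and Reyes, by years on the livery (higher first): Sorensen and Vasquez (39 years) before Reyes (14 years).
Among Sorensen and Vasquez, by date of admission to current standing (earlier first): Sorensen (Sep 24, 2008) before Vasquez (Aug 5, 2013).
Sato and Andersen both have years on the livery 28 years, so the next rule applies.
Among Sato and Andersen, by date of admission to current standing (earlier first): Sato (Apr 10, 2008) before Andersen (May 7, 2012).
Full order: Mendoza, Okafor, Harlow, Horvat, Brennan, Sorensen, Vasquez, Reyes, Sato, Andersen.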